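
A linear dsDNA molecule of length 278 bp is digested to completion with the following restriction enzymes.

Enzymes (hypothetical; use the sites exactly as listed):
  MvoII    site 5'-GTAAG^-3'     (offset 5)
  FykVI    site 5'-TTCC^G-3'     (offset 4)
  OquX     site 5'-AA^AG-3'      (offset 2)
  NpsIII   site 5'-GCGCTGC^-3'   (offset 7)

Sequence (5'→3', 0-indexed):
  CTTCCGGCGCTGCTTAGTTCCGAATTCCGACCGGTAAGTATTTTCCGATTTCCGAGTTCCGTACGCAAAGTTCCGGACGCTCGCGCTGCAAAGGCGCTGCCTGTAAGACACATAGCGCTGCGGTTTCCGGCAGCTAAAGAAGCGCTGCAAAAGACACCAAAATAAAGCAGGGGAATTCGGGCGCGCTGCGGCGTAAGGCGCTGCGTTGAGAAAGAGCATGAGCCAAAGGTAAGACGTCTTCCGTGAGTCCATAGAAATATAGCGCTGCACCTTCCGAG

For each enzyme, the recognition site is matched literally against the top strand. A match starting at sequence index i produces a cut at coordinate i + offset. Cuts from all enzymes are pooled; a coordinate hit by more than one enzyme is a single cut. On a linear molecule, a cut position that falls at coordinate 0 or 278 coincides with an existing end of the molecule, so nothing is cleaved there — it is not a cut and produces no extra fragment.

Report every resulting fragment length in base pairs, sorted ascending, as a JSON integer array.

[2,3,3,5,6,7,7,7,7,7,7,7,7,8,8,8,8,8,8,9,9,9,10,11,14,14,14,15,24,26]

Site scan:
  MvoII GTAAG/5: at [33, 102, 192, 228] ⇒ [38, 107, 197, 233]
  FykVI TTCCG/4: at [1, 17, 24, 42, 49, 56, 70, 124, 238, 271] ⇒ [5, 21, 28, 46, 53, 60, 74, 128, 242, 275]
  OquX AAAG/2: at [66, 89, 135, 149, 163, 210, 224] ⇒ [68, 91, 137, 151, 165, 212, 226]
  NpsIII GCGCTGC/7: at [6, 82, 93, 114, 141, 182, 197, 261] ⇒ [13, 89, 100, 121, 148, 189, 204, 268]

All cut coordinates (distinct, sorted): [5, 13, 21, 28, 38, 46, 53, 60, 68, 74, 89, 91, 100, 107, 121, 128, 137, 148, 151, 165, 189, 197, 204, 212, 226, 233, 242, 268, 275]

Fragments:
  [0,5): 5 bp
  [5,13): 8 bp
  [13,21): 8 bp
  [21,28): 7 bp
  [28,38): 10 bp
  [38,46): 8 bp
  [46,53): 7 bp
  [53,60): 7 bp
  [60,68): 8 bp
  [68,74): 6 bp
  [74,89): 15 bp
  [89,91): 2 bp
  [91,100): 9 bp
  [100,107): 7 bp
  [107,121): 14 bp
  [121,128): 7 bp
  [128,137): 9 bp
  [137,148): 11 bp
  [148,151): 3 bp
  [151,165): 14 bp
  [165,189): 24 bp
  [189,197): 8 bp
  [197,204): 7 bp
  [204,212): 8 bp
  [212,226): 14 bp
  [226,233): 7 bp
  [233,242): 9 bp
  [242,268): 26 bp
  [268,275): 7 bp
  [275,278): 3 bp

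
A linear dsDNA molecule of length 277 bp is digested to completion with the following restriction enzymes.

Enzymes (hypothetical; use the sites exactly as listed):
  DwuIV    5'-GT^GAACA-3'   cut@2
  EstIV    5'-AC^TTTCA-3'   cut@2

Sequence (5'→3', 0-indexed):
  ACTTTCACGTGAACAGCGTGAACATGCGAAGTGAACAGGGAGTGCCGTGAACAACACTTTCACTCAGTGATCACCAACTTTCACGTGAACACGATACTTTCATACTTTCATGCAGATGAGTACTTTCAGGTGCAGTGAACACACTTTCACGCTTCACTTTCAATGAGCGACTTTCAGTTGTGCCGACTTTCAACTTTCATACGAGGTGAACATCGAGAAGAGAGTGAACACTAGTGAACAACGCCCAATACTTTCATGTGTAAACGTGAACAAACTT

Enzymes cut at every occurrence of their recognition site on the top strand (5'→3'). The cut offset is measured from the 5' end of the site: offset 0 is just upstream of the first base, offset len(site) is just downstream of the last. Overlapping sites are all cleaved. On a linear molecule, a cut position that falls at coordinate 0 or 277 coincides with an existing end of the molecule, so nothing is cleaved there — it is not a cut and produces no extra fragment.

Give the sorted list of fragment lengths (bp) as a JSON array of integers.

Site scan:
  DwuIV GTGAACA/2: at [8, 17, 30, 46, 84, 134, 205, 223, 233, 265] ⇒ [10, 19, 32, 48, 86, 136, 207, 225, 235, 267]
  EstIV ACTTTCA/2: at [0, 55, 76, 95, 103, 121, 142, 155, 169, 185, 192, 249] ⇒ [2, 57, 78, 97, 105, 123, 144, 157, 171, 187, 194, 251]

Pooled cuts: [2, 10, 19, 32, 48, 57, 78, 86, 97, 105, 123, 136, 144, 157, 171, 187, 194, 207, 225, 235, 251, 267]

Fragment lengths:
  [0,2): 2 bp
  [2,10): 8 bp
  [10,19): 9 bp
  [19,32): 13 bp
  [32,48): 16 bp
  [48,57): 9 bp
  [57,78): 21 bp
  [78,86): 8 bp
  [86,97): 11 bp
  [97,105): 8 bp
  [105,123): 18 bp
  [123,136): 13 bp
  [136,144): 8 bp
  [144,157): 13 bp
  [157,171): 14 bp
  [171,187): 16 bp
  [187,194): 7 bp
  [194,207): 13 bp
  [207,225): 18 bp
  [225,235): 10 bp
  [235,251): 16 bp
  [251,267): 16 bp
  [267,277): 10 bp

[2,7,8,8,8,8,9,9,10,10,11,13,13,13,13,14,16,16,16,16,18,18,21]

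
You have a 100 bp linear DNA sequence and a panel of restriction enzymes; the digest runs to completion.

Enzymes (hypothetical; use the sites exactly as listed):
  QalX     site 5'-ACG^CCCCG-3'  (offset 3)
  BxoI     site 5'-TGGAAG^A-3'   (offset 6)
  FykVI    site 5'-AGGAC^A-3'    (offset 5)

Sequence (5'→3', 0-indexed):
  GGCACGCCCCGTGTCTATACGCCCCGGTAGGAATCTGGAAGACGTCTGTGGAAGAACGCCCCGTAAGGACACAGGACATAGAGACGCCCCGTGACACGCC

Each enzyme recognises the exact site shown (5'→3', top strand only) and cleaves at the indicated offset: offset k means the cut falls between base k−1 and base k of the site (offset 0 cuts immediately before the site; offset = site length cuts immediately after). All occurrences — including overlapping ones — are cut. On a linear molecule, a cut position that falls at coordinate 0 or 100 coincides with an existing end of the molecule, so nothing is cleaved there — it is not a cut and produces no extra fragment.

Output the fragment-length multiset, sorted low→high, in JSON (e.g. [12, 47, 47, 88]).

Scan for sites:
  QalX (ACGCCCCG, off=3): starts [3, 18, 55, 83] → cuts [6, 21, 58, 86]
  BxoI (TGGAAGA, off=6): starts [35, 48] → cuts [41, 54]
  FykVI (AGGACA, off=5): starts [65, 72] → cuts [70, 77]

Pooled cuts: [6, 21, 41, 54, 58, 70, 77, 86]

Fragment lengths:
  [0,6): 6 bp
  [6,21): 15 bp
  [21,41): 20 bp
  [41,54): 13 bp
  [54,58): 4 bp
  [58,70): 12 bp
  [70,77): 7 bp
  [77,86): 9 bp
  [86,100): 14 bp

[4,6,7,9,12,13,14,15,20]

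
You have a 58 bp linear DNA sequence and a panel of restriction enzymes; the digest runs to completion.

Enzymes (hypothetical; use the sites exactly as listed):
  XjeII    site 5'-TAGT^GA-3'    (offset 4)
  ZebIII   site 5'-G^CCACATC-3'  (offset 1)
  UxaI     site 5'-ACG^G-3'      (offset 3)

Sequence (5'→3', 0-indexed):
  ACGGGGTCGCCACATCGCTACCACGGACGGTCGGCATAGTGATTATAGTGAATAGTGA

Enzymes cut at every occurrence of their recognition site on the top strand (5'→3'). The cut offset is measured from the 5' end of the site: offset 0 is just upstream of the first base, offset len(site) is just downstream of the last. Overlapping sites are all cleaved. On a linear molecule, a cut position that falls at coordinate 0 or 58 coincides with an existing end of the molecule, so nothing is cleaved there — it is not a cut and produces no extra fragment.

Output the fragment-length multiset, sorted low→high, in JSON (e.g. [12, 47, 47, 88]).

Scan for sites:
  XjeII TAGTGA/4: at [36, 45, 52] ⇒ [40, 49, 56]
  ZebIII GCCACATC/1: at [8] ⇒ [9]
  UxaI ACGG/3: at [0, 22, 26] ⇒ [3, 25, 29]

All cut coordinates (distinct, sorted): [3, 9, 25, 29, 40, 49, 56]

Fragment lengths:
  [0,3): 3 bp
  [3,9): 6 bp
  [9,25): 16 bp
  [25,29): 4 bp
  [29,40): 11 bp
  [40,49): 9 bp
  [49,56): 7 bp
  [56,58): 2 bp

[2,3,4,6,7,9,11,16]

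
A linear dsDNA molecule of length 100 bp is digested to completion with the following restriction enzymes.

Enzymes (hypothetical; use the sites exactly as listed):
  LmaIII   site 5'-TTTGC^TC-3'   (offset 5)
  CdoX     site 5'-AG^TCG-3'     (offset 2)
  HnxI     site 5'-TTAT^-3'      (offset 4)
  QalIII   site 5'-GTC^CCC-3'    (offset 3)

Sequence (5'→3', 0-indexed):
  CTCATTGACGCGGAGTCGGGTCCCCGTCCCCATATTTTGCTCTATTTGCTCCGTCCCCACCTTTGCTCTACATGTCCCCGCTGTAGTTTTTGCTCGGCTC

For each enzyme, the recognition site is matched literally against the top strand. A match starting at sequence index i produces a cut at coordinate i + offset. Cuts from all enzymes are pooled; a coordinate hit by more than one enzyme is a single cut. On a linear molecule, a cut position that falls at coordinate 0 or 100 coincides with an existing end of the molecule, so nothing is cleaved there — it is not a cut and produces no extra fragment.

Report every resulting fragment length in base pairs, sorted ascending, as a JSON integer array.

[6,6,7,7,9,10,11,12,15,17]

Per-enzyme occurrences:
  LmaIII TTTGCTC/5: at [35, 44, 61, 88] ⇒ [40, 49, 66, 93]
  CdoX AGTCG/2: at [13] ⇒ [15]
  HnxI (TTAT, off=4): no sites
  QalIII GTCCCC/3: at [19, 25, 52, 73] ⇒ [22, 28, 55, 76]

Pooled cuts: [15, 22, 28, 40, 49, 55, 66, 76, 93]

Fragment lengths:
  [0,15): 15 bp
  [15,22): 7 bp
  [22,28): 6 bp
  [28,40): 12 bp
  [40,49): 9 bp
  [49,55): 6 bp
  [55,66): 11 bp
  [66,76): 10 bp
  [76,93): 17 bp
  [93,100): 7 bp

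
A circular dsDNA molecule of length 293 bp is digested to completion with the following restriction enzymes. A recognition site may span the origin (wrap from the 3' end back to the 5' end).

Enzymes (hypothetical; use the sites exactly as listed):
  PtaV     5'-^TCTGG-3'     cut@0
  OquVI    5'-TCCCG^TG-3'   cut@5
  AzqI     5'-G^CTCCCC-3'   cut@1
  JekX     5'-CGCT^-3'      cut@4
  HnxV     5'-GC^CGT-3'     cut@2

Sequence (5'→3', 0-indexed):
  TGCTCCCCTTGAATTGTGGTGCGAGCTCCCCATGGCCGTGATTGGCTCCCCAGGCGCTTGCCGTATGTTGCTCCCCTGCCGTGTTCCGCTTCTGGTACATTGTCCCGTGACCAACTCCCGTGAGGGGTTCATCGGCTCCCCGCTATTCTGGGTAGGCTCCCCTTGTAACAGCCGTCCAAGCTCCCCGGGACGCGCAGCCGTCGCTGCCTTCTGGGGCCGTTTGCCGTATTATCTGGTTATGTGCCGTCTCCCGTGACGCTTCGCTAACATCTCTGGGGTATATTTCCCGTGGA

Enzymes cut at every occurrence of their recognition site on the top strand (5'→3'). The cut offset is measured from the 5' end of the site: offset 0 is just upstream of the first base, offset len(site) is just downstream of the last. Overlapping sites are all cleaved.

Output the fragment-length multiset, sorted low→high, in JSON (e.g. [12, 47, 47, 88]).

Site scan:
  PtaV TCTGG/0: at [90, 146, 209, 231, 271] ⇒ [90, 146, 209, 231, 271]
  OquVI TCCCGTG/5: at [102, 115, 248, 284] ⇒ [107, 120, 253, 289]
  AzqI GCTCCCC/1: at [1, 24, 44, 69, 134, 155, 179] ⇒ [2, 25, 45, 70, 135, 156, 180]
  JekX CGCT/4: at [54, 86, 140, 201, 256, 261] ⇒ [58, 90, 144, 205, 260, 265]
  HnxV GCCGT/2: at [34, 59, 77, 170, 196, 215, 222, 242] ⇒ [36, 61, 79, 172, 198, 217, 224, 244]

All cut coordinates (distinct, sorted): [2, 25, 36, 45, 58, 61, 70, 79, 90, 107, 120, 135, 144, 146, 156, 172, 180, 198, 205, 209, 217, 224, 231, 244, 253, 260, 265, 271, 289]

Fragments:
  2→25: 23 bp
  25→36: 11 bp
  36→45: 9 bp
  45→58: 13 bp
  58→61: 3 bp
  61→70: 9 bp
  70→79: 9 bp
  79→90: 11 bp
  90→107: 17 bp
  107→120: 13 bp
  120→135: 15 bp
  135→144: 9 bp
  144→146: 2 bp
  146→156: 10 bp
  156→172: 16 bp
  172→180: 8 bp
  180→198: 18 bp
  198→205: 7 bp
  205→209: 4 bp
  209→217: 8 bp
  217→224: 7 bp
  224→231: 7 bp
  231→244: 13 bp
  244→253: 9 bp
  253→260: 7 bp
  260→265: 5 bp
  265→271: 6 bp
  271→289: 18 bp
  289→2 (wrap): 293-289+2 = 6 bp

[2,3,4,5,6,6,7,7,7,7,8,8,9,9,9,9,9,10,11,11,13,13,13,15,16,17,18,18,23]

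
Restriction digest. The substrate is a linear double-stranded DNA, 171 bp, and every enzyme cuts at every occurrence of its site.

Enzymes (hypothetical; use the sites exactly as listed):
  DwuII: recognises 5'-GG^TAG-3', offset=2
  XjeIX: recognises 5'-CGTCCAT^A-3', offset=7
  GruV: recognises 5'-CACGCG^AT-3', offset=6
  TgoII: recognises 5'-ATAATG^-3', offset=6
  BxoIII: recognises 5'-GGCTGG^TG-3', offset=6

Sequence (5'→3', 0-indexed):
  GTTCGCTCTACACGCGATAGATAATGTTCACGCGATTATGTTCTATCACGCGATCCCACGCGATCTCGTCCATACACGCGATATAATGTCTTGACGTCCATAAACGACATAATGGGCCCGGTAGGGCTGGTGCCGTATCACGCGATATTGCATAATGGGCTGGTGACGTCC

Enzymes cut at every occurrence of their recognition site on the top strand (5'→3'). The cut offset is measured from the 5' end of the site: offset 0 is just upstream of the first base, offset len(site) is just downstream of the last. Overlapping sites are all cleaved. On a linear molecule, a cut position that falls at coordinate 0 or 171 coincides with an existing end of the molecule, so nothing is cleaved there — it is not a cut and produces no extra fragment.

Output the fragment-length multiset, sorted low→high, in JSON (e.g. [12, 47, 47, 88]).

[6,7,7,8,8,8,9,10,10,11,13,13,13,14,16,18]

Per-enzyme occurrences:
  DwuII GGTAG/2: at [119] ⇒ [121]
  XjeIX CGTCCATA/7: at [66, 94] ⇒ [73, 101]
  GruV CACGCGAT/6: at [10, 28, 46, 56, 74, 138] ⇒ [16, 34, 52, 62, 80, 144]
  TgoII ATAATG/6: at [20, 82, 108, 151] ⇒ [26, 88, 114, 157]
  BxoIII GGCTGGTG/6: at [124, 157] ⇒ [130, 163]

Pooled cuts: [16, 26, 34, 52, 62, 73, 80, 88, 101, 114, 121, 130, 144, 157, 163]

Fragments:
  [0,16): 16 bp
  [16,26): 10 bp
  [26,34): 8 bp
  [34,52): 18 bp
  [52,62): 10 bp
  [62,73): 11 bp
  [73,80): 7 bp
  [80,88): 8 bp
  [88,101): 13 bp
  [101,114): 13 bp
  [114,121): 7 bp
  [121,130): 9 bp
  [130,144): 14 bp
  [144,157): 13 bp
  [157,163): 6 bp
  [163,171): 8 bp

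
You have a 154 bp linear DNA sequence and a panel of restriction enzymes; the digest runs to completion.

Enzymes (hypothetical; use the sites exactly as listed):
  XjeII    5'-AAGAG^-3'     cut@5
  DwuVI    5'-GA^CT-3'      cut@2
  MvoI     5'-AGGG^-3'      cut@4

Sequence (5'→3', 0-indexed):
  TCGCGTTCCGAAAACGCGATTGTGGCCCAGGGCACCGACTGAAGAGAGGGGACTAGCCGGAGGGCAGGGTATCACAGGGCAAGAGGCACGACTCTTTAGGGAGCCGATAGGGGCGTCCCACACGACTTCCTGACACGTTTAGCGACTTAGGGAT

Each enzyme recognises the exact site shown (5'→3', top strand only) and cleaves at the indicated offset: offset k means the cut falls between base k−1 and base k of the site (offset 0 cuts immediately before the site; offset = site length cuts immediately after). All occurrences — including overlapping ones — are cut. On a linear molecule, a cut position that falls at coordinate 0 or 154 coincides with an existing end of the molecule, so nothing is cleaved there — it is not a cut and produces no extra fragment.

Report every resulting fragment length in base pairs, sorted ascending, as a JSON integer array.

Scan for sites:
  XjeII AAGAG/5: at [41, 80] ⇒ [46, 85]
  DwuVI GACT/2: at [36, 50, 89, 123, 143] ⇒ [38, 52, 91, 125, 145]
  MvoI AGGG/4: at [28, 46, 60, 65, 75, 97, 108, 148] ⇒ [32, 50, 64, 69, 79, 101, 112, 152]

Pooled cuts: [32, 38, 46, 50, 52, 64, 69, 79, 85, 91, 101, 112, 125, 145, 152]

Fragment lengths:
  [0,32): 32 bp
  [32,38): 6 bp
  [38,46): 8 bp
  [46,50): 4 bp
  [50,52): 2 bp
  [52,64): 12 bp
  [64,69): 5 bp
  [69,79): 10 bp
  [79,85): 6 bp
  [85,91): 6 bp
  [91,101): 10 bp
  [101,112): 11 bp
  [112,125): 13 bp
  [125,145): 20 bp
  [145,152): 7 bp
  [152,154): 2 bp

[2,2,4,5,6,6,6,7,8,10,10,11,12,13,20,32]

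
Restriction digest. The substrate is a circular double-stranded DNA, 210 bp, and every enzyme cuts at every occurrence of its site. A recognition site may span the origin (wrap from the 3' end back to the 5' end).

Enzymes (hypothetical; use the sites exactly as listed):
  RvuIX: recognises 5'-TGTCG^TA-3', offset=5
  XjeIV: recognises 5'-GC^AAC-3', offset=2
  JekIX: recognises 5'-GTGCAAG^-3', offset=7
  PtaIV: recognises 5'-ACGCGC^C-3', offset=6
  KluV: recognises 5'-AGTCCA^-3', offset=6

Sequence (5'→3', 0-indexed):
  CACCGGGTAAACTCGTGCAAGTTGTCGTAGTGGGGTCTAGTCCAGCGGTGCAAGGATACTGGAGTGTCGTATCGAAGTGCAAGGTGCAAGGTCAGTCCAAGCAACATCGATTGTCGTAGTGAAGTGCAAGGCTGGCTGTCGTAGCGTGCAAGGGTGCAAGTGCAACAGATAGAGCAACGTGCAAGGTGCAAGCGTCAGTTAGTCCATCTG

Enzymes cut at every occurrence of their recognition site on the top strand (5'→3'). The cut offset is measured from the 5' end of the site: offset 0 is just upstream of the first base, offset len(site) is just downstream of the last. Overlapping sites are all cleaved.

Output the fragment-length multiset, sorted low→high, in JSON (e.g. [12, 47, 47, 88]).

Per-enzyme occurrences:
  RvuIX TGTCGTA/5: at [22, 64, 111, 136] ⇒ [27, 69, 116, 141]
  XjeIV GCAAC/2: at [100, 161, 173] ⇒ [102, 163, 175]
  JekIX GTGCAAG/7: at [14, 47, 76, 83, 123, 145, 153, 178, 185] ⇒ [21, 54, 83, 90, 130, 152, 160, 185, 192]
  PtaIV (ACGCGCC, off=6): no sites
  KluV AGTCCA/6: at [38, 93, 200] ⇒ [44, 99, 206]

All cut coordinates (distinct, sorted): [21, 27, 44, 54, 69, 83, 90, 99, 102, 116, 130, 141, 152, 160, 163, 175, 185, 192, 206]

Fragments:
  21→27: 6 bp
  27→44: 17 bp
  44→54: 10 bp
  54→69: 15 bp
  69→83: 14 bp
  83→90: 7 bp
  90→99: 9 bp
  99→102: 3 bp
  102→116: 14 bp
  116→130: 14 bp
  130→141: 11 bp
  141→152: 11 bp
  152→160: 8 bp
  160→163: 3 bp
  163→175: 12 bp
  175→185: 10 bp
  185→192: 7 bp
  192→206: 14 bp
  206→21 (wrap): 210-206+21 = 25 bp

[3,3,6,7,7,8,9,10,10,11,11,12,14,14,14,14,15,17,25]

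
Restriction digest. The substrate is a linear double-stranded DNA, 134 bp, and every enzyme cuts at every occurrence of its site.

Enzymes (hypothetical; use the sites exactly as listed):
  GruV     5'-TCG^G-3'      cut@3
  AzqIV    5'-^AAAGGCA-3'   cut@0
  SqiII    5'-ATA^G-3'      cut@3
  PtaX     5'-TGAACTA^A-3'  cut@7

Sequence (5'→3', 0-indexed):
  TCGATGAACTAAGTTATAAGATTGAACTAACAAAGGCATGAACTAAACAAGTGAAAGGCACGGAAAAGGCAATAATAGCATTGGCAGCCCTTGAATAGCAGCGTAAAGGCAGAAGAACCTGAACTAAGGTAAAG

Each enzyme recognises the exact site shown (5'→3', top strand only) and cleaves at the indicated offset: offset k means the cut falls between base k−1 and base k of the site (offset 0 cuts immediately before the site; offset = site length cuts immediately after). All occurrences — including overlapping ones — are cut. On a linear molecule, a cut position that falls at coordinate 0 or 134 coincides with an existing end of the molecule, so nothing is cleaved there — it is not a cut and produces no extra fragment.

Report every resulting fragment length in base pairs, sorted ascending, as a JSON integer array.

[2,7,8,8,11,11,13,14,18,20,22]

Site scan:
  GruV (TCGG, off=3): no sites
  AzqIV (AAAGGCA, off=0): starts [31, 53, 64, 104] → cuts [31, 53, 64, 104]
  SqiII (ATAG, off=3): starts [74, 94] → cuts [77, 97]
  PtaX (TGAACTAA, off=7): starts [4, 22, 38, 119] → cuts [11, 29, 45, 126]

Pooled cuts: [11, 29, 31, 45, 53, 64, 77, 97, 104, 126]

Fragment lengths:
  [0,11): 11 bp
  [11,29): 18 bp
  [29,31): 2 bp
  [31,45): 14 bp
  [45,53): 8 bp
  [53,64): 11 bp
  [64,77): 13 bp
  [77,97): 20 bp
  [97,104): 7 bp
  [104,126): 22 bp
  [126,134): 8 bp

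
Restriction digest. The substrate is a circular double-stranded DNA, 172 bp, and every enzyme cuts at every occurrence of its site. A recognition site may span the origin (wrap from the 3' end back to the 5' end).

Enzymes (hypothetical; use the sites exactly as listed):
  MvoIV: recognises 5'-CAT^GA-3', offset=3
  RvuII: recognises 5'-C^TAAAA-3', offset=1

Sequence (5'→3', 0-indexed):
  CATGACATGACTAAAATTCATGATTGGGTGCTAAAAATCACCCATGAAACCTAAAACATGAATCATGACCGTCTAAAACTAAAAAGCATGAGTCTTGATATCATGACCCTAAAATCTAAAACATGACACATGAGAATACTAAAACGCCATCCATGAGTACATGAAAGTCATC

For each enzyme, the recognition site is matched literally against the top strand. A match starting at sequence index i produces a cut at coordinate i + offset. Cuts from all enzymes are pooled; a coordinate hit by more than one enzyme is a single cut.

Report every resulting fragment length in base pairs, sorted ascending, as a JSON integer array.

Per-enzyme occurrences:
  MvoIV (CATGA, off=3): starts [0, 5, 18, 42, 56, 63, 86, 101, 121, 128, 151, 159] → cuts [3, 8, 21, 45, 59, 66, 89, 104, 124, 131, 154, 162]
  RvuII (CTAAAA, off=1): starts [10, 30, 50, 72, 78, 108, 115, 138] → cuts [11, 31, 51, 73, 79, 109, 116, 139]

All cut coordinates (distinct, sorted): [3, 8, 11, 21, 31, 45, 51, 59, 66, 73, 79, 89, 104, 109, 116, 124, 131, 139, 154, 162]

Fragment lengths:
  3→8: 5 bp
  8→11: 3 bp
  11→21: 10 bp
  21→31: 10 bp
  31→45: 14 bp
  45→51: 6 bp
  51→59: 8 bp
  59→66: 7 bp
  66→73: 7 bp
  73→79: 6 bp
  79→89: 10 bp
  89→104: 15 bp
  104→109: 5 bp
  109→116: 7 bp
  116→124: 8 bp
  124→131: 7 bp
  131→139: 8 bp
  139→154: 15 bp
  154→162: 8 bp
  162→3 (wrap): 172-162+3 = 13 bp

[3,5,5,6,6,7,7,7,7,8,8,8,8,10,10,10,13,14,15,15]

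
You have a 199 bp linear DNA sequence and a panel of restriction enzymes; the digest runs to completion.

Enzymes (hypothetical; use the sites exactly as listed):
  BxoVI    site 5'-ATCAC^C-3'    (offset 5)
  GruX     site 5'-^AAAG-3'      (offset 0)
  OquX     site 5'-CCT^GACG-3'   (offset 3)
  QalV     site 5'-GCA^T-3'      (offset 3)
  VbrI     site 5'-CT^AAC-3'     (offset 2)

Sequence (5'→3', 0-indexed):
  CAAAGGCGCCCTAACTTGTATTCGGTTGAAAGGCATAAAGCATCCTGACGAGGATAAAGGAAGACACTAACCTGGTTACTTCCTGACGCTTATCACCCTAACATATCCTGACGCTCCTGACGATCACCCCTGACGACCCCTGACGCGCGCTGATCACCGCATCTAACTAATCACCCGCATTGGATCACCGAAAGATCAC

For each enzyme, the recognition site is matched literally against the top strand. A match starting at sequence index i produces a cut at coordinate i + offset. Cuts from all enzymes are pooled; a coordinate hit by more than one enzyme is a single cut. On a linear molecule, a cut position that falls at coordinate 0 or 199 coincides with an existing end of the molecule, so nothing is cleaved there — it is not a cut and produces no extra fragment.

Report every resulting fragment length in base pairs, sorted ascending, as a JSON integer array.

[1,1,2,3,3,4,4,4,5,6,7,9,9,9,9,9,10,10,10,11,12,13,16,16,16]

Site scan:
  BxoVI (ATCACC, off=5): starts [91, 122, 152, 169, 183] → cuts [96, 127, 157, 174, 188]
  GruX (AAAG, off=0): starts [1, 28, 36, 55, 190] → cuts [1, 28, 36, 55, 190]
  OquX (CCTGACG, off=3): starts [43, 81, 106, 115, 128, 138] → cuts [46, 84, 109, 118, 131, 141]
  QalV (GCAT, off=3): starts [32, 39, 158, 176] → cuts [35, 42, 161, 179]
  VbrI (CTAAC, off=2): starts [10, 66, 97, 162] → cuts [12, 68, 99, 164]

Pooled cuts: [1, 12, 28, 35, 36, 42, 46, 55, 68, 84, 96, 99, 109, 118, 127, 131, 141, 157, 161, 164, 174, 179, 188, 190]

Fragments:
  [0,1): 1 bp
  [1,12): 11 bp
  [12,28): 16 bp
  [28,35): 7 bp
  [35,36): 1 bp
  [36,42): 6 bp
  [42,46): 4 bp
  [46,55): 9 bp
  [55,68): 13 bp
  [68,84): 16 bp
  [84,96): 12 bp
  [96,99): 3 bp
  [99,109): 10 bp
  [109,118): 9 bp
  [118,127): 9 bp
  [127,131): 4 bp
  [131,141): 10 bp
  [141,157): 16 bp
  [157,161): 4 bp
  [161,164): 3 bp
  [164,174): 10 bp
  [174,179): 5 bp
  [179,188): 9 bp
  [188,190): 2 bp
  [190,199): 9 bp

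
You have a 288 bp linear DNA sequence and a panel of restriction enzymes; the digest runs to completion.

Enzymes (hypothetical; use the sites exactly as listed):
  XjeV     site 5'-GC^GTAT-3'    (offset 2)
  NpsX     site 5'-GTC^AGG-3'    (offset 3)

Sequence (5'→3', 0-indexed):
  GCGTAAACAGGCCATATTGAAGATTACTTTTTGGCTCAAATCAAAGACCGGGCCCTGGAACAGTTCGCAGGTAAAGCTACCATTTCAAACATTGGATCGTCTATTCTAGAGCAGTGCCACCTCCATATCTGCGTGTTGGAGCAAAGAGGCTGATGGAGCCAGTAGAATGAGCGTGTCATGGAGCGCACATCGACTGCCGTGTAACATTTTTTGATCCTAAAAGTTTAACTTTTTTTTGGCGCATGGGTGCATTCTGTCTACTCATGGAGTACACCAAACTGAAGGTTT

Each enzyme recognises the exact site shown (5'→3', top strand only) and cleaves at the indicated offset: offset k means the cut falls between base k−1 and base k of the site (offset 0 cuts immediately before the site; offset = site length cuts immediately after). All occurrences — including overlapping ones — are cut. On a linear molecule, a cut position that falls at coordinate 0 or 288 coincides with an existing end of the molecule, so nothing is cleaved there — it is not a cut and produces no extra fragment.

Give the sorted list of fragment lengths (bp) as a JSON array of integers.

Per-enzyme occurrences:
  XjeV (GCGTAT, off=2): no sites
  NpsX (GTCAGG, off=3): no sites

All cut coordinates (distinct, sorted): ∅

Fragments:
  no cuts → one linear fragment of 288 bp

[288]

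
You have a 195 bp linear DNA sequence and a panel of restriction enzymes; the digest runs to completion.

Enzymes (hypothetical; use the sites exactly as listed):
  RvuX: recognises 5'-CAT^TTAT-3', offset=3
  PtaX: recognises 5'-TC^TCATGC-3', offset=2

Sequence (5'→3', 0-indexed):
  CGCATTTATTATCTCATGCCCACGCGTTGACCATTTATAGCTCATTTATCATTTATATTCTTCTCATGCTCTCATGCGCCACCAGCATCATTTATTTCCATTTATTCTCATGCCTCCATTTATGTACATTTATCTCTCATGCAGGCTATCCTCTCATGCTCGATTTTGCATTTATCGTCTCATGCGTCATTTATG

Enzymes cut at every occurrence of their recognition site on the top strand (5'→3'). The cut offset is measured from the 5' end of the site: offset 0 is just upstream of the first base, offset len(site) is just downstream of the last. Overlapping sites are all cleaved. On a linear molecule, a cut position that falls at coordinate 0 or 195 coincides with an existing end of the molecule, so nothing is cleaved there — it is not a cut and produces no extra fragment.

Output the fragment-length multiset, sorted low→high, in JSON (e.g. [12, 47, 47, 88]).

[5,5,6,7,7,8,8,8,10,10,11,11,11,12,17,18,20,21]

Per-enzyme occurrences:
  RvuX CATTTAT/3: at [2, 31, 42, 49, 88, 98, 116, 126, 168, 187] ⇒ [5, 34, 45, 52, 91, 101, 119, 129, 171, 190]
  PtaX TCTCATGC/2: at [11, 61, 69, 105, 134, 151, 177] ⇒ [13, 63, 71, 107, 136, 153, 179]

All cut coordinates (distinct, sorted): [5, 13, 34, 45, 52, 63, 71, 91, 101, 107, 119, 129, 136, 153, 171, 179, 190]

Fragments:
  [0,5): 5 bp
  [5,13): 8 bp
  [13,34): 21 bp
  [34,45): 11 bp
  [45,52): 7 bp
  [52,63): 11 bp
  [63,71): 8 bp
  [71,91): 20 bp
  [91,101): 10 bp
  [101,107): 6 bp
  [107,119): 12 bp
  [119,129): 10 bp
  [129,136): 7 bp
  [136,153): 17 bp
  [153,171): 18 bp
  [171,179): 8 bp
  [179,190): 11 bp
  [190,195): 5 bp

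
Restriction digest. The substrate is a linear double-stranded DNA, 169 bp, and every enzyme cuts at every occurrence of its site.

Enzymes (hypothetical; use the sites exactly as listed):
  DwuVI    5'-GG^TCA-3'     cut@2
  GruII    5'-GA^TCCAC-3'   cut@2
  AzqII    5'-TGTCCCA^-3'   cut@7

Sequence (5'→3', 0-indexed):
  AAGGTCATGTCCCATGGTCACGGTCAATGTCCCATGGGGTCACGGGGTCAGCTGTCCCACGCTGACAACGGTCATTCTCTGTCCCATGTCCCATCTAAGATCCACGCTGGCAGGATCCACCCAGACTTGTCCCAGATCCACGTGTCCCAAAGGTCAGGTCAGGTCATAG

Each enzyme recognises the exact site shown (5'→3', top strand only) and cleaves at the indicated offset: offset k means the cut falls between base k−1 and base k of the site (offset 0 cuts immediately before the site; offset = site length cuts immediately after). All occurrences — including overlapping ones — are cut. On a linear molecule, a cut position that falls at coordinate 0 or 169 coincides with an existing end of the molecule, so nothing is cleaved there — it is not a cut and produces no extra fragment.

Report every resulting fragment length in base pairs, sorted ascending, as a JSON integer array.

Per-enzyme occurrences:
  DwuVI (GGTCA, off=2): starts [2, 15, 21, 37, 45, 69, 151, 156, 161] → cuts [4, 17, 23, 39, 47, 71, 153, 158, 163]
  GruII (GATCCAC, off=2): starts [98, 113, 134] → cuts [100, 115, 136]
  AzqII (TGTCCCA, off=7): starts [7, 27, 52, 79, 86, 127, 142] → cuts [14, 34, 59, 86, 93, 134, 149]

Pooled cuts: [4, 14, 17, 23, 34, 39, 47, 59, 71, 86, 93, 100, 115, 134, 136, 149, 153, 158, 163]

Fragment lengths:
  [0,4): 4 bp
  [4,14): 10 bp
  [14,17): 3 bp
  [17,23): 6 bp
  [23,34): 11 bp
  [34,39): 5 bp
  [39,47): 8 bp
  [47,59): 12 bp
  [59,71): 12 bp
  [71,86): 15 bp
  [86,93): 7 bp
  [93,100): 7 bp
  [100,115): 15 bp
  [115,134): 19 bp
  [134,136): 2 bp
  [136,149): 13 bp
  [149,153): 4 bp
  [153,158): 5 bp
  [158,163): 5 bp
  [163,169): 6 bp

[2,3,4,4,5,5,5,6,6,7,7,8,10,11,12,12,13,15,15,19]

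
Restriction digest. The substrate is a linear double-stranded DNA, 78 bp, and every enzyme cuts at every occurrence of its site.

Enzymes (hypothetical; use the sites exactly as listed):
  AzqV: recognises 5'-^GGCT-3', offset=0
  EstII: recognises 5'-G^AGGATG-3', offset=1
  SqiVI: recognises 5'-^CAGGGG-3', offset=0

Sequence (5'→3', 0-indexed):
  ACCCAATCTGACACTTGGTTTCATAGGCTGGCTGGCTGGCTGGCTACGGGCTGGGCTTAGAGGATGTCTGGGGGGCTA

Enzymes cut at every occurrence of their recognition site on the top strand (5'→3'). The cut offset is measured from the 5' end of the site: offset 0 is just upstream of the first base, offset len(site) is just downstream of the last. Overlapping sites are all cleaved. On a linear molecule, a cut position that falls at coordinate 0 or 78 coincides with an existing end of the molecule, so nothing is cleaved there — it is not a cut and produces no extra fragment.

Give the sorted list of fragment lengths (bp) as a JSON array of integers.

[4,4,4,4,5,5,7,7,13,25]

Scan for sites:
  AzqV GGCT/0: at [25, 29, 33, 37, 41, 48, 53, 73] ⇒ [25, 29, 33, 37, 41, 48, 53, 73]
  EstII GAGGATG/1: at [59] ⇒ [60]
  SqiVI (CAGGGG, off=0): no sites

Pooled cuts: [25, 29, 33, 37, 41, 48, 53, 60, 73]

Fragments:
  [0,25): 25 bp
  [25,29): 4 bp
  [29,33): 4 bp
  [33,37): 4 bp
  [37,41): 4 bp
  [41,48): 7 bp
  [48,53): 5 bp
  [53,60): 7 bp
  [60,73): 13 bp
  [73,78): 5 bp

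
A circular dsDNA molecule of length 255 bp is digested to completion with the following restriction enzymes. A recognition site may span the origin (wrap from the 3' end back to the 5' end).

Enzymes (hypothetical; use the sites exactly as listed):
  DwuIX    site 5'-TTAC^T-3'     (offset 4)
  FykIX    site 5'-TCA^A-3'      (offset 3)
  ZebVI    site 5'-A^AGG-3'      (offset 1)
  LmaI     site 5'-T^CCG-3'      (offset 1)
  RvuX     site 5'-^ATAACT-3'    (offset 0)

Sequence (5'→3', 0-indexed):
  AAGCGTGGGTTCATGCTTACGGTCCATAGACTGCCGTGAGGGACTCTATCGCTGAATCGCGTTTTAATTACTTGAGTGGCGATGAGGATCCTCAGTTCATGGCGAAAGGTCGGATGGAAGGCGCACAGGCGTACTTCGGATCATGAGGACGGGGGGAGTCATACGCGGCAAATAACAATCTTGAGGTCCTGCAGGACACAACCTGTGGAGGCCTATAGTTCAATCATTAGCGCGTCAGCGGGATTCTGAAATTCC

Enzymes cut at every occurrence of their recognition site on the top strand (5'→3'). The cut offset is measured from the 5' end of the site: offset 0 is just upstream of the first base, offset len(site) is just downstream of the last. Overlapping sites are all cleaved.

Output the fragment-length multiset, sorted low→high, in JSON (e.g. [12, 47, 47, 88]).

Site scan:
  DwuIX TTACT/4: at [67] ⇒ [71]
  FykIX TCAA/3: at [219] ⇒ [222]
  ZebVI AAGG/1: at [105, 117] ⇒ [106, 118]
  LmaI (TCCG, off=1): no sites
  RvuX (ATAACT, off=0): no sites

Pooled cuts: [71, 106, 118, 222]

Fragments:
  71→106: 35 bp
  106→118: 12 bp
  118→222: 104 bp
  222→71 (wrap): 255-222+71 = 104 bp

[12,35,104,104]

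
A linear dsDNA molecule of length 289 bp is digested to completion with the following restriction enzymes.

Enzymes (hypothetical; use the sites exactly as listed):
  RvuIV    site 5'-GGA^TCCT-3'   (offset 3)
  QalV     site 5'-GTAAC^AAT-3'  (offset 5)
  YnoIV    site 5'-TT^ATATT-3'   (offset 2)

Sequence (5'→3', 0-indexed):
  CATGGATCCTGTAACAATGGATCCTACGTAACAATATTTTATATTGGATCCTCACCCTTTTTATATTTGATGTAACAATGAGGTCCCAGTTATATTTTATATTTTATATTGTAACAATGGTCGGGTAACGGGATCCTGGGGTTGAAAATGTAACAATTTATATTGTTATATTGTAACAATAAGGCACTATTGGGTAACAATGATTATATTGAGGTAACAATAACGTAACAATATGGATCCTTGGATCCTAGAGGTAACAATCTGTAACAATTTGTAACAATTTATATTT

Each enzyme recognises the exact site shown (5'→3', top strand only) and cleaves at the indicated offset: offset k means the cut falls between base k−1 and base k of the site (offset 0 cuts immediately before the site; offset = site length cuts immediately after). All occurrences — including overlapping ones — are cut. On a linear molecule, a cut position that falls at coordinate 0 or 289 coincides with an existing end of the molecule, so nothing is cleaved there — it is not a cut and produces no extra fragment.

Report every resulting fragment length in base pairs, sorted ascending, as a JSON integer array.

[5,5,6,6,6,7,7,7,8,8,8,8,8,9,10,10,10,10,11,11,13,13,14,14,15,18,21,21]

Scan for sites:
  RvuIV (GGATCCT, off=3): starts [3, 18, 45, 130, 234, 242] → cuts [6, 21, 48, 133, 237, 245]
  QalV (GTAACAAT, off=5): starts [10, 27, 71, 110, 149, 172, 193, 213, 224, 253, 263, 273] → cuts [15, 32, 76, 115, 154, 177, 198, 218, 229, 258, 268, 278]
  YnoIV (TTATATT, off=2): starts [38, 60, 89, 96, 103, 157, 165, 203, 281] → cuts [40, 62, 91, 98, 105, 159, 167, 205, 283]

Pooled cuts: [6, 15, 21, 32, 40, 48, 62, 76, 91, 98, 105, 115, 133, 154, 159, 167, 177, 198, 205, 218, 229, 237, 245, 258, 268, 278, 283]

Fragment lengths:
  [0,6): 6 bp
  [6,15): 9 bp
  [15,21): 6 bp
  [21,32): 11 bp
  [32,40): 8 bp
  [40,48): 8 bp
  [48,62): 14 bp
  [62,76): 14 bp
  [76,91): 15 bp
  [91,98): 7 bp
  [98,105): 7 bp
  [105,115): 10 bp
  [115,133): 18 bp
  [133,154): 21 bp
  [154,159): 5 bp
  [159,167): 8 bp
  [167,177): 10 bp
  [177,198): 21 bp
  [198,205): 7 bp
  [205,218): 13 bp
  [218,229): 11 bp
  [229,237): 8 bp
  [237,245): 8 bp
  [245,258): 13 bp
  [258,268): 10 bp
  [268,278): 10 bp
  [278,283): 5 bp
  [283,289): 6 bp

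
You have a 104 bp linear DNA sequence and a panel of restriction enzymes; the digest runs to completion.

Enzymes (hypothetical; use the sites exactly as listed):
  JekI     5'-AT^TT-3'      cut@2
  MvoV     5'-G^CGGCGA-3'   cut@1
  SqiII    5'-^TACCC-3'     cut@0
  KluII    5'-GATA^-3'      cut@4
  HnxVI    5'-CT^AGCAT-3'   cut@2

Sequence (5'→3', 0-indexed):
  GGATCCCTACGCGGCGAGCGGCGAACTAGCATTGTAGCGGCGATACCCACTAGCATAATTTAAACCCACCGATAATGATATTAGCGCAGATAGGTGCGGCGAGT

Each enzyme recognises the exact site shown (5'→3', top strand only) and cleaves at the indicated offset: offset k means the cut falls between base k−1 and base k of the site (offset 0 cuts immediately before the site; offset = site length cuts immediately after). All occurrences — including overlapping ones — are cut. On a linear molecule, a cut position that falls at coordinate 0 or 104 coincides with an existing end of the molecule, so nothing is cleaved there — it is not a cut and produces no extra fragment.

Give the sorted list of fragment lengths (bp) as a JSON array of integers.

[2,4,6,6,6,7,8,8,9,10,11,12,15]

Per-enzyme occurrences:
  JekI (ATTT, off=2): starts [57] → cuts [59]
  MvoV (GCGGCGA, off=1): starts [10, 17, 36, 95] → cuts [11, 18, 37, 96]
  SqiII (TACCC, off=0): starts [43] → cuts [43]
  KluII (GATA, off=4): starts [41, 70, 76, 88] → cuts [45, 74, 80, 92]
  HnxVI (CTAGCAT, off=2): starts [25, 49] → cuts [27, 51]

Pooled cuts: [11, 18, 27, 37, 43, 45, 51, 59, 74, 80, 92, 96]

Fragments:
  [0,11): 11 bp
  [11,18): 7 bp
  [18,27): 9 bp
  [27,37): 10 bp
  [37,43): 6 bp
  [43,45): 2 bp
  [45,51): 6 bp
  [51,59): 8 bp
  [59,74): 15 bp
  [74,80): 6 bp
  [80,92): 12 bp
  [92,96): 4 bp
  [96,104): 8 bp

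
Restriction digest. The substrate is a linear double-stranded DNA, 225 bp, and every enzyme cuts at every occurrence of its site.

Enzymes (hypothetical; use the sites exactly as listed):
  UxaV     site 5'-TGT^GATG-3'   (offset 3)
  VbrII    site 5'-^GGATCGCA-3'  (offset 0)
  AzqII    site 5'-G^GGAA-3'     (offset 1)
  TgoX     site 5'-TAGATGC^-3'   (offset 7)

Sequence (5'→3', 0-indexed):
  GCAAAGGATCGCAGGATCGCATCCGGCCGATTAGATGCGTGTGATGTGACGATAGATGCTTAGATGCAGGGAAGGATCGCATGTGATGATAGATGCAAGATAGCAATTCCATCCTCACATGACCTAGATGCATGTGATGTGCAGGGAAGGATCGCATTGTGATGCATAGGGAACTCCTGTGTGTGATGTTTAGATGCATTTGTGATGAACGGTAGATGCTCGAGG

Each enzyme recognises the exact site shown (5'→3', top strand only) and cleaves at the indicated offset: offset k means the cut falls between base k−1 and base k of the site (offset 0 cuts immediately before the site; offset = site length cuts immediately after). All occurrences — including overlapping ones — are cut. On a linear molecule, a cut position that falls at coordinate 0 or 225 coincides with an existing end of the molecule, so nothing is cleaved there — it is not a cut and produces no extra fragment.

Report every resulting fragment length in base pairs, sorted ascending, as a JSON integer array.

[2,4,4,4,4,5,6,6,8,8,9,9,11,12,12,13,15,16,17,25,35]

Scan for sites:
  UxaV TGTGATG/3: at [39, 81, 132, 157, 181, 200] ⇒ [42, 84, 135, 160, 184, 203]
  VbrII GGATCGCA/0: at [5, 13, 73, 148] ⇒ [5, 13, 73, 148]
  AzqII GGGAA/1: at [68, 143, 168] ⇒ [69, 144, 169]
  TgoX TAGATGC/7: at [31, 52, 60, 89, 124, 190, 212] ⇒ [38, 59, 67, 96, 131, 197, 219]

Pooled cuts: [5, 13, 38, 42, 59, 67, 69, 73, 84, 96, 131, 135, 144, 148, 160, 169, 184, 197, 203, 219]

Fragment lengths:
  [0,5): 5 bp
  [5,13): 8 bp
  [13,38): 25 bp
  [38,42): 4 bp
  [42,59): 17 bp
  [59,67): 8 bp
  [67,69): 2 bp
  [69,73): 4 bp
  [73,84): 11 bp
  [84,96): 12 bp
  [96,131): 35 bp
  [131,135): 4 bp
  [135,144): 9 bp
  [144,148): 4 bp
  [148,160): 12 bp
  [160,169): 9 bp
  [169,184): 15 bp
  [184,197): 13 bp
  [197,203): 6 bp
  [203,219): 16 bp
  [219,225): 6 bp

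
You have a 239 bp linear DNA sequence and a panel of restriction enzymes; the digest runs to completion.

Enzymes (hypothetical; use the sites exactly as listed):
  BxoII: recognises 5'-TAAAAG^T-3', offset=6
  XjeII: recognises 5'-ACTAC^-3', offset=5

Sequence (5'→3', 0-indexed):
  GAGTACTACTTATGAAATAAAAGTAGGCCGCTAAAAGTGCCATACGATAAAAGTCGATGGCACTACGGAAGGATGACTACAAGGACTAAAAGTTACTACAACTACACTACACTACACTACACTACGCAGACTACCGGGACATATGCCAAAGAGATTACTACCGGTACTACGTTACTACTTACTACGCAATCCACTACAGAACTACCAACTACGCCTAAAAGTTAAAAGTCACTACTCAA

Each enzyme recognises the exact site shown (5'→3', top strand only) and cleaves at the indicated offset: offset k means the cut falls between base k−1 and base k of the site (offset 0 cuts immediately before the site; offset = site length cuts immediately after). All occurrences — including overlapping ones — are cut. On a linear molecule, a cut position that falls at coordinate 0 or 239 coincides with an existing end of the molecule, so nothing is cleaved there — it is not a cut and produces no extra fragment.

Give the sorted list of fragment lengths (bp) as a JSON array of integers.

Scan for sites:
  BxoII (TAAAAGT, off=6): starts [17, 31, 47, 86, 215, 222] → cuts [23, 37, 53, 92, 221, 228]
  XjeII (ACTAC, off=5): starts [4, 61, 75, 94, 100, 105, 110, 115, 120, 129, 156, 165, 173, 180, 192, 200, 207, 230] → cuts [9, 66, 80, 99, 105, 110, 115, 120, 125, 134, 161, 170, 178, 185, 197, 205, 212, 235]

All cut coordinates (distinct, sorted): [9, 23, 37, 53, 66, 80, 92, 99, 105, 110, 115, 120, 125, 134, 161, 170, 178, 185, 197, 205, 212, 221, 228, 235]

Fragment lengths:
  [0,9): 9 bp
  [9,23): 14 bp
  [23,37): 14 bp
  [37,53): 16 bp
  [53,66): 13 bp
  [66,80): 14 bp
  [80,92): 12 bp
  [92,99): 7 bp
  [99,105): 6 bp
  [105,110): 5 bp
  [110,115): 5 bp
  [115,120): 5 bp
  [120,125): 5 bp
  [125,134): 9 bp
  [134,161): 27 bp
  [161,170): 9 bp
  [170,178): 8 bp
  [178,185): 7 bp
  [185,197): 12 bp
  [197,205): 8 bp
  [205,212): 7 bp
  [212,221): 9 bp
  [221,228): 7 bp
  [228,235): 7 bp
  [235,239): 4 bp

[4,5,5,5,5,6,7,7,7,7,7,8,8,9,9,9,9,12,12,13,14,14,14,16,27]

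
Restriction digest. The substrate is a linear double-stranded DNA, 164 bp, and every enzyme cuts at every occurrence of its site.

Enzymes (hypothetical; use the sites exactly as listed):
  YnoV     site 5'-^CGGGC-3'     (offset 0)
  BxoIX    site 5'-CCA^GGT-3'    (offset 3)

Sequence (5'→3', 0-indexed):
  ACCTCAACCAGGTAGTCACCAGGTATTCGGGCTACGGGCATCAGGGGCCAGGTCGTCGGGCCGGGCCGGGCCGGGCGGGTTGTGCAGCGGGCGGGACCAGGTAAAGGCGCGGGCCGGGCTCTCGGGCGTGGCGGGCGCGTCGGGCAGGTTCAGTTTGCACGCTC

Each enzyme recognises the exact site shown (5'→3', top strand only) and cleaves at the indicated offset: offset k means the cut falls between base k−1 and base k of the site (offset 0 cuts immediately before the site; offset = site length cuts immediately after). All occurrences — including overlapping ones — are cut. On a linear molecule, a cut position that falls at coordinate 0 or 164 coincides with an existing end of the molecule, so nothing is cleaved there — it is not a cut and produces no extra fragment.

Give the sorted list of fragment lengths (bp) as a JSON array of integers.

Site scan:
  YnoV CGGGC/0: at [27, 34, 56, 61, 66, 71, 87, 109, 114, 122, 131, 140] ⇒ [27, 34, 56, 61, 66, 71, 87, 109, 114, 122, 131, 140]
  BxoIX CCAGGT/3: at [7, 18, 47, 96] ⇒ [10, 21, 50, 99]

Pooled cuts: [10, 21, 27, 34, 50, 56, 61, 66, 71, 87, 99, 109, 114, 122, 131, 140]

Fragments:
  [0,10): 10 bp
  [10,21): 11 bp
  [21,27): 6 bp
  [27,34): 7 bp
  [34,50): 16 bp
  [50,56): 6 bp
  [56,61): 5 bp
  [61,66): 5 bp
  [66,71): 5 bp
  [71,87): 16 bp
  [87,99): 12 bp
  [99,109): 10 bp
  [109,114): 5 bp
  [114,122): 8 bp
  [122,131): 9 bp
  [131,140): 9 bp
  [140,164): 24 bp

[5,5,5,5,6,6,7,8,9,9,10,10,11,12,16,16,24]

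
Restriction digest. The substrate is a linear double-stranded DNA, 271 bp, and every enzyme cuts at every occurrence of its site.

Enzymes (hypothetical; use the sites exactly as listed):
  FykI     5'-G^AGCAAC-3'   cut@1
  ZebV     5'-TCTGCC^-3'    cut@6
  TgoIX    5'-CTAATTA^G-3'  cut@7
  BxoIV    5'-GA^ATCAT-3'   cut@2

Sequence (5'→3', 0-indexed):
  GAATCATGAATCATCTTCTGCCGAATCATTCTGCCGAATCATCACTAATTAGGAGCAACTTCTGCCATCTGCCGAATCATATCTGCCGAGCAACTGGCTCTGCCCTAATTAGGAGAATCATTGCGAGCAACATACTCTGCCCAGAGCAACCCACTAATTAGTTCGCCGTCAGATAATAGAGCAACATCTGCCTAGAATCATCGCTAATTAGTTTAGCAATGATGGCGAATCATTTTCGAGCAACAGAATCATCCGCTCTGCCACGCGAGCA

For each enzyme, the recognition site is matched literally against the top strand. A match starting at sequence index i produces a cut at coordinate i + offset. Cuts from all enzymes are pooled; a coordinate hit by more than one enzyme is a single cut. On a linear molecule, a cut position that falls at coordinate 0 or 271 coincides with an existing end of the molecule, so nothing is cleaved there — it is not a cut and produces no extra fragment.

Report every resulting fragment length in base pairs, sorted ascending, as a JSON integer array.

Scan for sites:
  FykI (GAGCAAC, off=1): starts [52, 87, 124, 143, 178, 237] → cuts [53, 88, 125, 144, 179, 238]
  ZebV (TCTGCC, off=6): starts [16, 29, 60, 67, 81, 98, 135, 186, 256] → cuts [22, 35, 66, 73, 87, 104, 141, 192, 262]
  TgoIX (CTAATTAG, off=7): starts [44, 104, 153, 203] → cuts [51, 111, 160, 210]
  BxoIV (GAATCAT, off=2): starts [0, 7, 22, 35, 73, 114, 194, 226, 245] → cuts [2, 9, 24, 37, 75, 116, 196, 228, 247]

All cut coordinates (distinct, sorted): [2, 9, 22, 24, 35, 37, 51, 53, 66, 73, 75, 87, 88, 104, 111, 116, 125, 141, 144, 160, 179, 192, 196, 210, 228, 238, 247, 262]

Fragments:
  [0,2): 2 bp
  [2,9): 7 bp
  [9,22): 13 bp
  [22,24): 2 bp
  [24,35): 11 bp
  [35,37): 2 bp
  [37,51): 14 bp
  [51,53): 2 bp
  [53,66): 13 bp
  [66,73): 7 bp
  [73,75): 2 bp
  [75,87): 12 bp
  [87,88): 1 bp
  [88,104): 16 bp
  [104,111): 7 bp
  [111,116): 5 bp
  [116,125): 9 bp
  [125,141): 16 bp
  [141,144): 3 bp
  [144,160): 16 bp
  [160,179): 19 bp
  [179,192): 13 bp
  [192,196): 4 bp
  [196,210): 14 bp
  [210,228): 18 bp
  [228,238): 10 bp
  [238,247): 9 bp
  [247,262): 15 bp
  [262,271): 9 bp

[1,2,2,2,2,2,3,4,5,7,7,7,9,9,9,10,11,12,13,13,13,14,14,15,16,16,16,18,19]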